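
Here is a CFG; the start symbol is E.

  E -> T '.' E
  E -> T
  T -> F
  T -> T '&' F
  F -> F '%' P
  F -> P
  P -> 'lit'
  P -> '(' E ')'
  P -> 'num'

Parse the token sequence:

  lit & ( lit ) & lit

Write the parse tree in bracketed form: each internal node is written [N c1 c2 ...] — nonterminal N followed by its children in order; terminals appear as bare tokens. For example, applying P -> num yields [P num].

E
T
T & F
T & F & F
F & F & F
P & F & F
lit & F & F
lit & P & F
lit & ( E ) & F
lit & ( T ) & F
lit & ( F ) & F
lit & ( P ) & F
lit & ( lit ) & F
lit & ( lit ) & P
lit & ( lit ) & lit

[E [T [T [T [F [P lit]]] & [F [P ( [E [T [F [P lit]]]] )]]] & [F [P lit]]]]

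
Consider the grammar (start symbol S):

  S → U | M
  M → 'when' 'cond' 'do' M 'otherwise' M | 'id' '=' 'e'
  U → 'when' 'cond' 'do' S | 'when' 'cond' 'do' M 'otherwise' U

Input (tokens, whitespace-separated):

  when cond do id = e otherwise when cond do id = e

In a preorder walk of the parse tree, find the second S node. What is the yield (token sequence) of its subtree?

[S [U when cond do [M id = e] otherwise [U when cond do [S [M id = e]]]]]

id = e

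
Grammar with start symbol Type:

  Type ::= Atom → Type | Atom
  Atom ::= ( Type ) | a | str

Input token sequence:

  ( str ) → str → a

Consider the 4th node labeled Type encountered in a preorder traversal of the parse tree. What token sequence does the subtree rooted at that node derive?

[Type [Atom ( [Type [Atom str]] )] → [Type [Atom str] → [Type [Atom a]]]]

a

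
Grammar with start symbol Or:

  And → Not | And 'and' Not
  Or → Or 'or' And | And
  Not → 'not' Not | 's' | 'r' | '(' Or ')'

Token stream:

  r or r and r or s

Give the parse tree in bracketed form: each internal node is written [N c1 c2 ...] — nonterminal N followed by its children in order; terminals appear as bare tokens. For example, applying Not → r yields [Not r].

Or
Or or And
Or or And or And
And or And or And
Not or And or And
r or And or And
r or And and Not or And
r or Not and Not or And
r or r and Not or And
r or r and r or And
r or r and r or Not
r or r and r or s

[Or [Or [Or [And [Not r]]] or [And [And [Not r]] and [Not r]]] or [And [Not s]]]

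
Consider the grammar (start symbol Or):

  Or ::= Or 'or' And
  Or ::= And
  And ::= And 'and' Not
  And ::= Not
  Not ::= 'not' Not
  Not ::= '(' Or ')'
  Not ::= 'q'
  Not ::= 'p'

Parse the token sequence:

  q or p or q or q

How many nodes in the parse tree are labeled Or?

4

[Or [Or [Or [Or [And [Not q]]] or [And [Not p]]] or [And [Not q]]] or [And [Not q]]]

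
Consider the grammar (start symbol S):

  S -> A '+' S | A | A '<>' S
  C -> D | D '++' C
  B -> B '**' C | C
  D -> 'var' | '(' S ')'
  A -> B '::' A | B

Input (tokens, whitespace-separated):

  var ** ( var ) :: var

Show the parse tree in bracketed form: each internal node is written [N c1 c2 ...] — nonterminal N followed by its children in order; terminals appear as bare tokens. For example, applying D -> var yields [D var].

[S [A [B [B [C [D var]]] ** [C [D ( [S [A [B [C [D var]]]]] )]]] :: [A [B [C [D var]]]]]]

S
A
B :: A
B ** C :: A
C ** C :: A
D ** C :: A
var ** C :: A
var ** D :: A
var ** ( S ) :: A
var ** ( A ) :: A
var ** ( B ) :: A
var ** ( C ) :: A
var ** ( D ) :: A
var ** ( var ) :: A
var ** ( var ) :: B
var ** ( var ) :: C
var ** ( var ) :: D
var ** ( var ) :: var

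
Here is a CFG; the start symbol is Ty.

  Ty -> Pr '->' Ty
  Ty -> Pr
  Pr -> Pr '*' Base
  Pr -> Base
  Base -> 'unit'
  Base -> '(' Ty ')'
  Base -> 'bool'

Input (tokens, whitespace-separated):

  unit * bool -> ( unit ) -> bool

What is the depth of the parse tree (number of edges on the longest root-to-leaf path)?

7

[Ty [Pr [Pr [Base unit]] * [Base bool]] -> [Ty [Pr [Base ( [Ty [Pr [Base unit]]] )]] -> [Ty [Pr [Base bool]]]]]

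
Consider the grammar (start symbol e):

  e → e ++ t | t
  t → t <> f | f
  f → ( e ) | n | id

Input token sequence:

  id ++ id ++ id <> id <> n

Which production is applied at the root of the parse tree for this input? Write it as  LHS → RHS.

[e [e [e [t [f id]]] ++ [t [f id]]] ++ [t [t [t [f id]] <> [f id]] <> [f n]]]

e → e ++ t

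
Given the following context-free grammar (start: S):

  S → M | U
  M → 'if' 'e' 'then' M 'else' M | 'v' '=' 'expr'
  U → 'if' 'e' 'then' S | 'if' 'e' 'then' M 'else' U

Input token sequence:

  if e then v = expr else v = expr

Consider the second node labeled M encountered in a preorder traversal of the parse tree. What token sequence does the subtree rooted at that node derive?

[S [M if e then [M v = expr] else [M v = expr]]]

v = expr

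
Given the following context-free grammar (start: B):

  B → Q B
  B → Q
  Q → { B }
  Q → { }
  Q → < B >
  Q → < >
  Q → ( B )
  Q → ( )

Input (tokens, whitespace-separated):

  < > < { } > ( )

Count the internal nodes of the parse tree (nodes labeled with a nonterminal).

[B [Q < >] [B [Q < [B [Q { }]] >] [B [Q ( )]]]]

8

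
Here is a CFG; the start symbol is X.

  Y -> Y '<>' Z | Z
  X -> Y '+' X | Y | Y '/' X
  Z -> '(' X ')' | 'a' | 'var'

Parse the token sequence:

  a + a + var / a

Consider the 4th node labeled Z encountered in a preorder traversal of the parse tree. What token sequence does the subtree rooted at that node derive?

a

[X [Y [Z a]] + [X [Y [Z a]] + [X [Y [Z var]] / [X [Y [Z a]]]]]]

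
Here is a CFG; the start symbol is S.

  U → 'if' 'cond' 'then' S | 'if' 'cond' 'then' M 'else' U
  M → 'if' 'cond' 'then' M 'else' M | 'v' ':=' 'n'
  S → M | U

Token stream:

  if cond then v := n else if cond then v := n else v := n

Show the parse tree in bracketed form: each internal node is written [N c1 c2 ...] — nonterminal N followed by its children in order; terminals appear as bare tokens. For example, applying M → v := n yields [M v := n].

[S [M if cond then [M v := n] else [M if cond then [M v := n] else [M v := n]]]]

S
M
if cond then M else M
if cond then v := n else M
if cond then v := n else if cond then M else M
if cond then v := n else if cond then v := n else M
if cond then v := n else if cond then v := n else v := n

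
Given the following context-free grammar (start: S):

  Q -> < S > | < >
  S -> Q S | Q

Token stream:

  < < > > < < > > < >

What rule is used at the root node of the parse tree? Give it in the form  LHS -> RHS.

[S [Q < [S [Q < >]] >] [S [Q < [S [Q < >]] >] [S [Q < >]]]]

S -> Q S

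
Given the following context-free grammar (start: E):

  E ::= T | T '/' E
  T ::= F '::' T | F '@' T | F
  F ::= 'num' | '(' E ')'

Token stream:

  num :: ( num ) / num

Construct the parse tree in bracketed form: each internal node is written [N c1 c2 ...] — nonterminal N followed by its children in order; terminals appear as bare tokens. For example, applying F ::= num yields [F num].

E
T / E
F :: T / E
num :: T / E
num :: F / E
num :: ( E ) / E
num :: ( T ) / E
num :: ( F ) / E
num :: ( num ) / E
num :: ( num ) / T
num :: ( num ) / F
num :: ( num ) / num

[E [T [F num] :: [T [F ( [E [T [F num]]] )]]] / [E [T [F num]]]]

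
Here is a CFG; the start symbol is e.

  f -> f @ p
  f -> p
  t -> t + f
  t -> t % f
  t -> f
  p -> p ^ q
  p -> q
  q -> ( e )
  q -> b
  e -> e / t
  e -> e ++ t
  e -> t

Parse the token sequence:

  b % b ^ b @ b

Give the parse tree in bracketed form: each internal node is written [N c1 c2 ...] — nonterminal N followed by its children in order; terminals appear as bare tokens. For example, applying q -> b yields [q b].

e
t
t % f
f % f
p % f
q % f
b % f
b % f @ p
b % p @ p
b % p ^ q @ p
b % q ^ q @ p
b % b ^ q @ p
b % b ^ b @ p
b % b ^ b @ q
b % b ^ b @ b

[e [t [t [f [p [q b]]]] % [f [f [p [p [q b]] ^ [q b]]] @ [p [q b]]]]]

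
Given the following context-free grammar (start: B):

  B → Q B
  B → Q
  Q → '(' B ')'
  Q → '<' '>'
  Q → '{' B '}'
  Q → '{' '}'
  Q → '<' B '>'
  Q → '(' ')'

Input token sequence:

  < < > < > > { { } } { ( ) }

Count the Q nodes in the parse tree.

[B [Q < [B [Q < >] [B [Q < >]]] >] [B [Q { [B [Q { }]] }] [B [Q { [B [Q ( )]] }]]]]

7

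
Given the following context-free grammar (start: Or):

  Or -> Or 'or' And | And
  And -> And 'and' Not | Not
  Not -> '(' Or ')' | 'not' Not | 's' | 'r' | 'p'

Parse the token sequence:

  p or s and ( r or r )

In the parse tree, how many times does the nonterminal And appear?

5

[Or [Or [And [Not p]]] or [And [And [Not s]] and [Not ( [Or [Or [And [Not r]]] or [And [Not r]]] )]]]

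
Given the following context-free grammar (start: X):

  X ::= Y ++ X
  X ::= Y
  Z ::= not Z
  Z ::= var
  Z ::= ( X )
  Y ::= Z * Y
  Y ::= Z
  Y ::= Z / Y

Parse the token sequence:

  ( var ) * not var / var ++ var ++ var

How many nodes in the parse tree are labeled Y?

6

[X [Y [Z ( [X [Y [Z var]]] )] * [Y [Z not [Z var]] / [Y [Z var]]]] ++ [X [Y [Z var]] ++ [X [Y [Z var]]]]]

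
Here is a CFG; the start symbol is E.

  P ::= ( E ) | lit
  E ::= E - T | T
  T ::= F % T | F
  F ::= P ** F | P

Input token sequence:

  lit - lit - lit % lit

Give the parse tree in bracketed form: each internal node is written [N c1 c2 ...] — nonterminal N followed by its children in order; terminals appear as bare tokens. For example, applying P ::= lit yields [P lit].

E
E - T
E - T - T
T - T - T
F - T - T
P - T - T
lit - T - T
lit - F - T
lit - P - T
lit - lit - T
lit - lit - F % T
lit - lit - P % T
lit - lit - lit % T
lit - lit - lit % F
lit - lit - lit % P
lit - lit - lit % lit

[E [E [E [T [F [P lit]]]] - [T [F [P lit]]]] - [T [F [P lit]] % [T [F [P lit]]]]]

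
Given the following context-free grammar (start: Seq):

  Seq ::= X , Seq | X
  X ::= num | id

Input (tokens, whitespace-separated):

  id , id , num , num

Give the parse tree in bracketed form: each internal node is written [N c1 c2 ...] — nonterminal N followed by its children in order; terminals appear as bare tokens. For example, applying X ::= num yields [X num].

[Seq [X id] , [Seq [X id] , [Seq [X num] , [Seq [X num]]]]]

Seq
X , Seq
id , Seq
id , X , Seq
id , id , Seq
id , id , X , Seq
id , id , num , Seq
id , id , num , X
id , id , num , num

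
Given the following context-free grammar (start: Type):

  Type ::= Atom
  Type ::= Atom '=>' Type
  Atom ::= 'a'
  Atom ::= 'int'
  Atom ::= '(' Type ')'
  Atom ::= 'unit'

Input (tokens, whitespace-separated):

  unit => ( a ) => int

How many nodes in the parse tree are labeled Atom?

[Type [Atom unit] => [Type [Atom ( [Type [Atom a]] )] => [Type [Atom int]]]]

4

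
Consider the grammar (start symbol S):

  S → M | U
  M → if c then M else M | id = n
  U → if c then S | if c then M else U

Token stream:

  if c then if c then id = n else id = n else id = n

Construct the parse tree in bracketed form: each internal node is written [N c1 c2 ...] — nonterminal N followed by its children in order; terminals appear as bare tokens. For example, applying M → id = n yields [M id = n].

S
M
if c then M else M
if c then if c then M else M else M
if c then if c then id = n else M else M
if c then if c then id = n else id = n else M
if c then if c then id = n else id = n else id = n

[S [M if c then [M if c then [M id = n] else [M id = n]] else [M id = n]]]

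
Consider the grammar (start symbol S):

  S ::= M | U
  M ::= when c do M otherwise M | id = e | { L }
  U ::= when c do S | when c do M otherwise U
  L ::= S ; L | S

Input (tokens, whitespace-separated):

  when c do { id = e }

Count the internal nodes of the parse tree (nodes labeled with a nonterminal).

7

[S [U when c do [S [M { [L [S [M id = e]]] }]]]]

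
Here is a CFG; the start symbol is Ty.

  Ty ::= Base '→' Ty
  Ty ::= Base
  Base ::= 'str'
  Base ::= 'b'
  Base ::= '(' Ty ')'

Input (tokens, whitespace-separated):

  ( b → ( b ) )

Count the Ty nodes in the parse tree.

4

[Ty [Base ( [Ty [Base b] → [Ty [Base ( [Ty [Base b]] )]]] )]]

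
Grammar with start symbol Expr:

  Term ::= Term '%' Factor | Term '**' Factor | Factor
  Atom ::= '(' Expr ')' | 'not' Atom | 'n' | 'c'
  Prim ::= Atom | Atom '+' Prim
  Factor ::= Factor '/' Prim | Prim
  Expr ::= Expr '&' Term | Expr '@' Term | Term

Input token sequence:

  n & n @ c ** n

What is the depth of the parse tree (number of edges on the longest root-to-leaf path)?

[Expr [Expr [Expr [Term [Factor [Prim [Atom n]]]]] & [Term [Factor [Prim [Atom n]]]]] @ [Term [Term [Factor [Prim [Atom c]]]] ** [Factor [Prim [Atom n]]]]]

7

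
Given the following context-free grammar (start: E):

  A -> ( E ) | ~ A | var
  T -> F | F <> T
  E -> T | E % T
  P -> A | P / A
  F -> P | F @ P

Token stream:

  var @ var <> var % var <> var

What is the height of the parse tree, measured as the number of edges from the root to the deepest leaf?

7

[E [E [T [F [F [P [A var]]] @ [P [A var]]] <> [T [F [P [A var]]]]]] % [T [F [P [A var]]] <> [T [F [P [A var]]]]]]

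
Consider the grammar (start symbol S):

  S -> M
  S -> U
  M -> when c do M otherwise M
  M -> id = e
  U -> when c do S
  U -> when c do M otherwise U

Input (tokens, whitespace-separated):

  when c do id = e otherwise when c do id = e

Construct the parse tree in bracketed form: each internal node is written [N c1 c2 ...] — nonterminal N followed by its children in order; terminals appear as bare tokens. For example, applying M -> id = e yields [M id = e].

S
U
when c do M otherwise U
when c do id = e otherwise U
when c do id = e otherwise when c do S
when c do id = e otherwise when c do M
when c do id = e otherwise when c do id = e

[S [U when c do [M id = e] otherwise [U when c do [S [M id = e]]]]]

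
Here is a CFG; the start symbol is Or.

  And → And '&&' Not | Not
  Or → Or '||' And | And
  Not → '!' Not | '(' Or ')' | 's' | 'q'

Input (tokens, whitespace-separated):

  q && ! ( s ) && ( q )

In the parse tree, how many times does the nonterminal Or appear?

3

[Or [And [And [And [Not q]] && [Not ! [Not ( [Or [And [Not s]]] )]]] && [Not ( [Or [And [Not q]]] )]]]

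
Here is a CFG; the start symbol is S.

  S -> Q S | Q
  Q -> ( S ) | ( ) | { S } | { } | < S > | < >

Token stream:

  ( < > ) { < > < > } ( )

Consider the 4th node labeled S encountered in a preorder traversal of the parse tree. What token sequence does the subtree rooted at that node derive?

[S [Q ( [S [Q < >]] )] [S [Q { [S [Q < >] [S [Q < >]]] }] [S [Q ( )]]]]

< > < >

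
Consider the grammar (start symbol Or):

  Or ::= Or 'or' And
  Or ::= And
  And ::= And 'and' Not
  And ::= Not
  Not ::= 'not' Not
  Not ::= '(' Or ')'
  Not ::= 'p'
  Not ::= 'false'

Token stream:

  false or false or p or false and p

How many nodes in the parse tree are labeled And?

5

[Or [Or [Or [Or [And [Not false]]] or [And [Not false]]] or [And [Not p]]] or [And [And [Not false]] and [Not p]]]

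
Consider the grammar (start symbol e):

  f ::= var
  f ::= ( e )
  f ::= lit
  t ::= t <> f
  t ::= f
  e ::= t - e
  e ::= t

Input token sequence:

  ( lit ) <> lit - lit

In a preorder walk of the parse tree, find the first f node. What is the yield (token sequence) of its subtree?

( lit )

[e [t [t [f ( [e [t [f lit]]] )]] <> [f lit]] - [e [t [f lit]]]]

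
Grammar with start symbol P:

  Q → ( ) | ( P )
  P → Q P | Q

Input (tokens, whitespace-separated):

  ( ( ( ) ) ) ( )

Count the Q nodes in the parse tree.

[P [Q ( [P [Q ( [P [Q ( )]] )]] )] [P [Q ( )]]]

4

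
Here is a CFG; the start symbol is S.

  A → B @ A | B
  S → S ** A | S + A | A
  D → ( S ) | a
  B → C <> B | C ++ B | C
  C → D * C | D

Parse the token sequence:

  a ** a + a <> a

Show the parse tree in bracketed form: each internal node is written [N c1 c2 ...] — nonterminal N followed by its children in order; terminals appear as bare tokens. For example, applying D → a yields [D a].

S
S + A
S ** A + A
A ** A + A
B ** A + A
C ** A + A
D ** A + A
a ** A + A
a ** B + A
a ** C + A
a ** D + A
a ** a + A
a ** a + B
a ** a + C <> B
a ** a + D <> B
a ** a + a <> B
a ** a + a <> C
a ** a + a <> D
a ** a + a <> a

[S [S [S [A [B [C [D a]]]]] ** [A [B [C [D a]]]]] + [A [B [C [D a]] <> [B [C [D a]]]]]]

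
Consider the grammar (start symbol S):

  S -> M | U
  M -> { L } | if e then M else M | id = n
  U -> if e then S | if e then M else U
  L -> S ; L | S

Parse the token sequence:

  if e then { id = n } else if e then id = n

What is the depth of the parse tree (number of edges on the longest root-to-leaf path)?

6

[S [U if e then [M { [L [S [M id = n]]] }] else [U if e then [S [M id = n]]]]]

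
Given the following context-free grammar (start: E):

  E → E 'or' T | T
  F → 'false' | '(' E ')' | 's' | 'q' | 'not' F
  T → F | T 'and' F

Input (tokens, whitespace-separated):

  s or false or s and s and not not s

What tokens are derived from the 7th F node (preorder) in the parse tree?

s

[E [E [E [T [F s]]] or [T [F false]]] or [T [T [T [F s]] and [F s]] and [F not [F not [F s]]]]]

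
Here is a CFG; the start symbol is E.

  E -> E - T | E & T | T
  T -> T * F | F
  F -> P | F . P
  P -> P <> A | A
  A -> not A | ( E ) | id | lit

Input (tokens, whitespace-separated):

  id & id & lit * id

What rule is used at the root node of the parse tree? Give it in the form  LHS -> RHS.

[E [E [E [T [F [P [A id]]]]] & [T [F [P [A id]]]]] & [T [T [F [P [A lit]]]] * [F [P [A id]]]]]

E -> E & T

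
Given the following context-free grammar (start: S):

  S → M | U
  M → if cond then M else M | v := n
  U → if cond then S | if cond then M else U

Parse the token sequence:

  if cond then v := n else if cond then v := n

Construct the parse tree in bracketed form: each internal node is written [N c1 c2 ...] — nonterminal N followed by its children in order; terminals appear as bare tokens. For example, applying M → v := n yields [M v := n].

S
U
if cond then M else U
if cond then v := n else U
if cond then v := n else if cond then S
if cond then v := n else if cond then M
if cond then v := n else if cond then v := n

[S [U if cond then [M v := n] else [U if cond then [S [M v := n]]]]]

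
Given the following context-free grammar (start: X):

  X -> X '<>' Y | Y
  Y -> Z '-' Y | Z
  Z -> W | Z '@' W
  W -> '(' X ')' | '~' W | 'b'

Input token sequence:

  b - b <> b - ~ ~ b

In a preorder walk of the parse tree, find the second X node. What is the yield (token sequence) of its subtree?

[X [X [Y [Z [W b]] - [Y [Z [W b]]]]] <> [Y [Z [W b]] - [Y [Z [W ~ [W ~ [W b]]]]]]]

b - b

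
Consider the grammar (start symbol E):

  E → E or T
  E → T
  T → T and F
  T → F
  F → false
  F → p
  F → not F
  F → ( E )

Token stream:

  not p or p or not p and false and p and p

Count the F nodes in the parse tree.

[E [E [E [T [F not [F p]]]] or [T [F p]]] or [T [T [T [T [F not [F p]]] and [F false]] and [F p]] and [F p]]]

8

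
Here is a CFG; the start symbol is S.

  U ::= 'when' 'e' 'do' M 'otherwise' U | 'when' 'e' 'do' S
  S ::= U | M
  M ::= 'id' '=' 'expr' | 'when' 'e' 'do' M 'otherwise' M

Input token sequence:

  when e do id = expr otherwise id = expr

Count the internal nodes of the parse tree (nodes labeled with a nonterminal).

4

[S [M when e do [M id = expr] otherwise [M id = expr]]]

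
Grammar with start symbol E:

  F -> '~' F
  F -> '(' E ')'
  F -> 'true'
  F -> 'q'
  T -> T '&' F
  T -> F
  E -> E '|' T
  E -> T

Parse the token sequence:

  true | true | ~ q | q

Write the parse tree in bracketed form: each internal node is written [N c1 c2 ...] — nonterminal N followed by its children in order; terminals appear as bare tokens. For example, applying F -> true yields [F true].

E
E | T
E | T | T
E | T | T | T
T | T | T | T
F | T | T | T
true | T | T | T
true | F | T | T
true | true | T | T
true | true | F | T
true | true | ~ F | T
true | true | ~ q | T
true | true | ~ q | F
true | true | ~ q | q

[E [E [E [E [T [F true]]] | [T [F true]]] | [T [F ~ [F q]]]] | [T [F q]]]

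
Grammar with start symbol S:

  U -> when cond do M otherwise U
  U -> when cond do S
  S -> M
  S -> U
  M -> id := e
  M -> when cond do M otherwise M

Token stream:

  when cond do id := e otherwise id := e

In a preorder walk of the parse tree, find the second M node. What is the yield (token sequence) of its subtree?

id := e

[S [M when cond do [M id := e] otherwise [M id := e]]]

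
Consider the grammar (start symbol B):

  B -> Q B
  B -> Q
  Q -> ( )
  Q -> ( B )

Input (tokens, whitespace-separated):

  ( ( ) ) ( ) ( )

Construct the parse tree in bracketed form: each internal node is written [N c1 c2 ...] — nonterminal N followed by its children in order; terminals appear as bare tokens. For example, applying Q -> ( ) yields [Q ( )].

B
Q B
( B ) B
( Q ) B
( ( ) ) B
( ( ) ) Q B
( ( ) ) ( ) B
( ( ) ) ( ) Q
( ( ) ) ( ) ( )

[B [Q ( [B [Q ( )]] )] [B [Q ( )] [B [Q ( )]]]]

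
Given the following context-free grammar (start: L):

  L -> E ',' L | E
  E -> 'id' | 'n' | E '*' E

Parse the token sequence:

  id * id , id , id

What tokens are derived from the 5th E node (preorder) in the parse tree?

id

[L [E [E id] * [E id]] , [L [E id] , [L [E id]]]]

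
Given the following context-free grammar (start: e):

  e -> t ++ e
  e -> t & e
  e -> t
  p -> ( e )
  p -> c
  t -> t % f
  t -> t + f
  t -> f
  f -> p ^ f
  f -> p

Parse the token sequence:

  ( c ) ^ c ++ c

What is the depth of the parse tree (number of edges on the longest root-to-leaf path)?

[e [t [f [p ( [e [t [f [p c]]]] )] ^ [f [p c]]]] ++ [e [t [f [p c]]]]]

8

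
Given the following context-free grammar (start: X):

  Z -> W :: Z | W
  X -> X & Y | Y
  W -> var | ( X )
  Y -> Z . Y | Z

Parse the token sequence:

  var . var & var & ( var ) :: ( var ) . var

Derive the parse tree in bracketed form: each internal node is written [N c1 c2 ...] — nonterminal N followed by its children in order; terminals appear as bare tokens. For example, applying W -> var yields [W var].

[X [X [X [Y [Z [W var]] . [Y [Z [W var]]]]] & [Y [Z [W var]]]] & [Y [Z [W ( [X [Y [Z [W var]]]] )] :: [Z [W ( [X [Y [Z [W var]]]] )]]] . [Y [Z [W var]]]]]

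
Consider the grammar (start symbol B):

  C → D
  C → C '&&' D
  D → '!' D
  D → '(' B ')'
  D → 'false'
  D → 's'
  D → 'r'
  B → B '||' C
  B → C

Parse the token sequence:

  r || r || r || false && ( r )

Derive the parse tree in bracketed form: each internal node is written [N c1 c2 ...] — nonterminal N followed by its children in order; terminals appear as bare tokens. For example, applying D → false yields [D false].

[B [B [B [B [C [D r]]] || [C [D r]]] || [C [D r]]] || [C [C [D false]] && [D ( [B [C [D r]]] )]]]

B
B || C
B || C || C
B || C || C || C
C || C || C || C
D || C || C || C
r || C || C || C
r || D || C || C
r || r || C || C
r || r || D || C
r || r || r || C
r || r || r || C && D
r || r || r || D && D
r || r || r || false && D
r || r || r || false && ( B )
r || r || r || false && ( C )
r || r || r || false && ( D )
r || r || r || false && ( r )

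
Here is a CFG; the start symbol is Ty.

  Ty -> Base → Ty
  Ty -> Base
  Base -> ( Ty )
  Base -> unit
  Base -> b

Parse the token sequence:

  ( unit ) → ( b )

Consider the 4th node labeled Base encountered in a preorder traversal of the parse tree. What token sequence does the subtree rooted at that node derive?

[Ty [Base ( [Ty [Base unit]] )] → [Ty [Base ( [Ty [Base b]] )]]]

b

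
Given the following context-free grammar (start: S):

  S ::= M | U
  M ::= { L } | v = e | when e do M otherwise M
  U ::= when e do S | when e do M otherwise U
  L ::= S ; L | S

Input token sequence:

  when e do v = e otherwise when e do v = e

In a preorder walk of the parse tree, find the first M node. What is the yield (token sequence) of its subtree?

v = e

[S [U when e do [M v = e] otherwise [U when e do [S [M v = e]]]]]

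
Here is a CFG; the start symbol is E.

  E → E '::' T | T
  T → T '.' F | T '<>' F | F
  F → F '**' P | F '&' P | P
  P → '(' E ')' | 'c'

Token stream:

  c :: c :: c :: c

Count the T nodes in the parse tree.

4

[E [E [E [E [T [F [P c]]]] :: [T [F [P c]]]] :: [T [F [P c]]]] :: [T [F [P c]]]]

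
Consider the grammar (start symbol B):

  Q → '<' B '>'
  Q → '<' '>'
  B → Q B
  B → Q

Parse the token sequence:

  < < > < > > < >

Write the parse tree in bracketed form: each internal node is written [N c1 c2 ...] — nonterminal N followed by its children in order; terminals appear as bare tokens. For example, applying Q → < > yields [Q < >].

[B [Q < [B [Q < >] [B [Q < >]]] >] [B [Q < >]]]

B
Q B
< B > B
< Q B > B
< < > B > B
< < > Q > B
< < > < > > B
< < > < > > Q
< < > < > > < >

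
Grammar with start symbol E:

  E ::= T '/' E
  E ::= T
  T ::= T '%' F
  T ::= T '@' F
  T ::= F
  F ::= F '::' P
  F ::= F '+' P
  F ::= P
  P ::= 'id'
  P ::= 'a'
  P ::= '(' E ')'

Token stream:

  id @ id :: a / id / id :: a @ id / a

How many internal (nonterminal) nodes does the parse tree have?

26

[E [T [T [F [P id]]] @ [F [F [P id]] :: [P a]]] / [E [T [F [P id]]] / [E [T [T [F [F [P id]] :: [P a]]] @ [F [P id]]] / [E [T [F [P a]]]]]]]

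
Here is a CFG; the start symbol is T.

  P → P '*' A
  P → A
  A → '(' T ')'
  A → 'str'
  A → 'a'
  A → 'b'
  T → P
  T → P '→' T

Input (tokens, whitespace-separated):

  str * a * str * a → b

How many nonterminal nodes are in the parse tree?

[T [P [P [P [P [A str]] * [A a]] * [A str]] * [A a]] → [T [P [A b]]]]

12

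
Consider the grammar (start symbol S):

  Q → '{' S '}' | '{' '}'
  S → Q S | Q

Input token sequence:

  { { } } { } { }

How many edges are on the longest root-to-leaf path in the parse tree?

4

[S [Q { [S [Q { }]] }] [S [Q { }] [S [Q { }]]]]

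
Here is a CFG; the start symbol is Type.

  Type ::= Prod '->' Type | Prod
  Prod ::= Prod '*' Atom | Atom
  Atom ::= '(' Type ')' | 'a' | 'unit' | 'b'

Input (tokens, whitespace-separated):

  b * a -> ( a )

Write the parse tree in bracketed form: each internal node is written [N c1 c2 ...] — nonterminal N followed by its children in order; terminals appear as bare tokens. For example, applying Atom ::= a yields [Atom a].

Type
Prod -> Type
Prod * Atom -> Type
Atom * Atom -> Type
b * Atom -> Type
b * a -> Type
b * a -> Prod
b * a -> Atom
b * a -> ( Type )
b * a -> ( Prod )
b * a -> ( Atom )
b * a -> ( a )

[Type [Prod [Prod [Atom b]] * [Atom a]] -> [Type [Prod [Atom ( [Type [Prod [Atom a]]] )]]]]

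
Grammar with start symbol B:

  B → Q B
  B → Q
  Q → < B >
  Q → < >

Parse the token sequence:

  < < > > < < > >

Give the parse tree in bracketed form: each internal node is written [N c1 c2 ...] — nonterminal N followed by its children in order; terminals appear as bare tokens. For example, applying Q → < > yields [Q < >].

B
Q B
< B > B
< Q > B
< < > > B
< < > > Q
< < > > < B >
< < > > < Q >
< < > > < < > >

[B [Q < [B [Q < >]] >] [B [Q < [B [Q < >]] >]]]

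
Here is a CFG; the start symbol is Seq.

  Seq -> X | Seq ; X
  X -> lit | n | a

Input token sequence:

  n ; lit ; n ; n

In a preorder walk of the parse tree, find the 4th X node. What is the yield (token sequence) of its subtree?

n

[Seq [Seq [Seq [Seq [X n]] ; [X lit]] ; [X n]] ; [X n]]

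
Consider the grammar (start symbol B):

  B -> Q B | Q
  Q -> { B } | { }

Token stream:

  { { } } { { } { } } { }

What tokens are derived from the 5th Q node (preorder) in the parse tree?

{ }

[B [Q { [B [Q { }]] }] [B [Q { [B [Q { }] [B [Q { }]]] }] [B [Q { }]]]]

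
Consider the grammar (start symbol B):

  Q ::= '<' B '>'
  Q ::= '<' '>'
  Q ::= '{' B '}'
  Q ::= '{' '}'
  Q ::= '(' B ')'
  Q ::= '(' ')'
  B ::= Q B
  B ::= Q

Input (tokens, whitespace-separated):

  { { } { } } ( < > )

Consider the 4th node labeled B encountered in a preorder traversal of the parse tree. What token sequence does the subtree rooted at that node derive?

[B [Q { [B [Q { }] [B [Q { }]]] }] [B [Q ( [B [Q < >]] )]]]

( < > )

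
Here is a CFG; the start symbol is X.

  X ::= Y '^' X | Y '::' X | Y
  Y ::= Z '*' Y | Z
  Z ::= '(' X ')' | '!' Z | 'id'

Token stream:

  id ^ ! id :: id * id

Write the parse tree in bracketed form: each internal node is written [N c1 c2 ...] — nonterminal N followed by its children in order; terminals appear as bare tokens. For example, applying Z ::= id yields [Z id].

X
Y ^ X
Z ^ X
id ^ X
id ^ Y :: X
id ^ Z :: X
id ^ ! Z :: X
id ^ ! id :: X
id ^ ! id :: Y
id ^ ! id :: Z * Y
id ^ ! id :: id * Y
id ^ ! id :: id * Z
id ^ ! id :: id * id

[X [Y [Z id]] ^ [X [Y [Z ! [Z id]]] :: [X [Y [Z id] * [Y [Z id]]]]]]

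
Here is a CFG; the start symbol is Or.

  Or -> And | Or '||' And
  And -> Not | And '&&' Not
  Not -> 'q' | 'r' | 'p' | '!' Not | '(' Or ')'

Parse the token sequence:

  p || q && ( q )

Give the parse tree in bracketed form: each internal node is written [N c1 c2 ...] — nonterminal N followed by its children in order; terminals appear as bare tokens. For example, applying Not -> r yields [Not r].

[Or [Or [And [Not p]]] || [And [And [Not q]] && [Not ( [Or [And [Not q]]] )]]]

Or
Or || And
And || And
Not || And
p || And
p || And && Not
p || Not && Not
p || q && Not
p || q && ( Or )
p || q && ( And )
p || q && ( Not )
p || q && ( q )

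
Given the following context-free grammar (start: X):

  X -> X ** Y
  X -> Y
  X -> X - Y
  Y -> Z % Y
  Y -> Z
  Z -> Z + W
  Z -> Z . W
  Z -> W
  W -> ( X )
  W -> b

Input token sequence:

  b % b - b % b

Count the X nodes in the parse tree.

[X [X [Y [Z [W b]] % [Y [Z [W b]]]]] - [Y [Z [W b]] % [Y [Z [W b]]]]]

2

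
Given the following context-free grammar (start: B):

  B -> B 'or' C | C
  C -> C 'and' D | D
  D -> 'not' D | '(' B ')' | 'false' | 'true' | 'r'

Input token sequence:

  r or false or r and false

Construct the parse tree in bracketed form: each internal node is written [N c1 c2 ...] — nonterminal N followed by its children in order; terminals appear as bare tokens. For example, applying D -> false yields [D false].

[B [B [B [C [D r]]] or [C [D false]]] or [C [C [D r]] and [D false]]]

B
B or C
B or C or C
C or C or C
D or C or C
r or C or C
r or D or C
r or false or C
r or false or C and D
r or false or D and D
r or false or r and D
r or false or r and false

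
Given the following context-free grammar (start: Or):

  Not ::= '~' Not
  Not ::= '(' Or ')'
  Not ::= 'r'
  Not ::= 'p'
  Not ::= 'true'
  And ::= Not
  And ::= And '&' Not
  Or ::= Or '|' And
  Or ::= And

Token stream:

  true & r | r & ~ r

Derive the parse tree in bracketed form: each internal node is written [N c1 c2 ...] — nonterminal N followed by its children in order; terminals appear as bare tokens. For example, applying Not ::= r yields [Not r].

[Or [Or [And [And [Not true]] & [Not r]]] | [And [And [Not r]] & [Not ~ [Not r]]]]

Or
Or | And
And | And
And & Not | And
Not & Not | And
true & Not | And
true & r | And
true & r | And & Not
true & r | Not & Not
true & r | r & Not
true & r | r & ~ Not
true & r | r & ~ r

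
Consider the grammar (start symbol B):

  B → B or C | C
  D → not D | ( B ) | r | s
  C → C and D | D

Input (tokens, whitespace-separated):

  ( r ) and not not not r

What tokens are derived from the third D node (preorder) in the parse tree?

not not not r

[B [C [C [D ( [B [C [D r]]] )]] and [D not [D not [D not [D r]]]]]]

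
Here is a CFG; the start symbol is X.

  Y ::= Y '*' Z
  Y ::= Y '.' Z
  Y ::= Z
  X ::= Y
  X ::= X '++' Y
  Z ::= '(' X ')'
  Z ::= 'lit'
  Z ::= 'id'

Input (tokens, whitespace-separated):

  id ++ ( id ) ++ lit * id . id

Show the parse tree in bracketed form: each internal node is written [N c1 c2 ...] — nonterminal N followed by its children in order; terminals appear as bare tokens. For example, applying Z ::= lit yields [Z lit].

X
X ++ Y
X ++ Y ++ Y
Y ++ Y ++ Y
Z ++ Y ++ Y
id ++ Y ++ Y
id ++ Z ++ Y
id ++ ( X ) ++ Y
id ++ ( Y ) ++ Y
id ++ ( Z ) ++ Y
id ++ ( id ) ++ Y
id ++ ( id ) ++ Y . Z
id ++ ( id ) ++ Y * Z . Z
id ++ ( id ) ++ Z * Z . Z
id ++ ( id ) ++ lit * Z . Z
id ++ ( id ) ++ lit * id . Z
id ++ ( id ) ++ lit * id . id

[X [X [X [Y [Z id]]] ++ [Y [Z ( [X [Y [Z id]]] )]]] ++ [Y [Y [Y [Z lit]] * [Z id]] . [Z id]]]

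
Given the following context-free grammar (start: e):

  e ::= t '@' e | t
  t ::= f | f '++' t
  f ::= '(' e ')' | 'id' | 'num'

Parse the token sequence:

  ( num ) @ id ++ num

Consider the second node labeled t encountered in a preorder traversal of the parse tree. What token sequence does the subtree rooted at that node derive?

num

[e [t [f ( [e [t [f num]]] )]] @ [e [t [f id] ++ [t [f num]]]]]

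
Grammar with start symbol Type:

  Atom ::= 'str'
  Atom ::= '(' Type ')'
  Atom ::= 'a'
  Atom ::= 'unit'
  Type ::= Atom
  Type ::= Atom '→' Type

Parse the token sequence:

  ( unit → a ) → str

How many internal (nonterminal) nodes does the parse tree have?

8

[Type [Atom ( [Type [Atom unit] → [Type [Atom a]]] )] → [Type [Atom str]]]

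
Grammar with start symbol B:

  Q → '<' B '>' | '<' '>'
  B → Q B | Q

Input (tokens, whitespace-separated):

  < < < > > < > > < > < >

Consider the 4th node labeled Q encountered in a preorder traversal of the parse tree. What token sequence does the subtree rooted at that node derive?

< >

[B [Q < [B [Q < [B [Q < >]] >] [B [Q < >]]] >] [B [Q < >] [B [Q < >]]]]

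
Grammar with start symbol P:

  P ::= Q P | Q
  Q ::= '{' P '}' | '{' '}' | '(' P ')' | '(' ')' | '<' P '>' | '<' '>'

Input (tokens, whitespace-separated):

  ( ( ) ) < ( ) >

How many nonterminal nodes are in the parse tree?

[P [Q ( [P [Q ( )]] )] [P [Q < [P [Q ( )]] >]]]

8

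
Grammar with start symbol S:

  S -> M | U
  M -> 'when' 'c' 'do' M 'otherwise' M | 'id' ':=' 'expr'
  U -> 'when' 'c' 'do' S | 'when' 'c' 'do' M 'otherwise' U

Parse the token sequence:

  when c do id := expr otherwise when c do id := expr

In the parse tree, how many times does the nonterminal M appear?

[S [U when c do [M id := expr] otherwise [U when c do [S [M id := expr]]]]]

2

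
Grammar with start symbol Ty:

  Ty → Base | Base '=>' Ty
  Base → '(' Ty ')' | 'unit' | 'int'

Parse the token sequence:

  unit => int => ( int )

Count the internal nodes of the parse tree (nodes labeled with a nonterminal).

8

[Ty [Base unit] => [Ty [Base int] => [Ty [Base ( [Ty [Base int]] )]]]]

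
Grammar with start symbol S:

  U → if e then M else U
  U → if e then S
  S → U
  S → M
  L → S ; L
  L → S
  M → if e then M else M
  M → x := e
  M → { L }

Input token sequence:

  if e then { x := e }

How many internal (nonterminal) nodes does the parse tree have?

[S [U if e then [S [M { [L [S [M x := e]]] }]]]]

7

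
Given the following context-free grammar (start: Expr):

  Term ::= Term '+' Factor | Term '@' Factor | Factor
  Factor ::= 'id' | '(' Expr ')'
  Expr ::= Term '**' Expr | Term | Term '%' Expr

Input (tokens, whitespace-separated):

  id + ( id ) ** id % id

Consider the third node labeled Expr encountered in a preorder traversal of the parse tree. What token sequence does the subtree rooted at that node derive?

[Expr [Term [Term [Factor id]] + [Factor ( [Expr [Term [Factor id]]] )]] ** [Expr [Term [Factor id]] % [Expr [Term [Factor id]]]]]

id % id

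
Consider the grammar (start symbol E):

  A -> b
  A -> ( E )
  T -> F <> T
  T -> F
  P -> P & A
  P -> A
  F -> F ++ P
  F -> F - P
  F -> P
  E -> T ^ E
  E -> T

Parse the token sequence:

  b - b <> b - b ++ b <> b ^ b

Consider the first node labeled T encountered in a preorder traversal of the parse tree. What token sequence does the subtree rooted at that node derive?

[E [T [F [F [P [A b]]] - [P [A b]]] <> [T [F [F [F [P [A b]]] - [P [A b]]] ++ [P [A b]]] <> [T [F [P [A b]]]]]] ^ [E [T [F [P [A b]]]]]]

b - b <> b - b ++ b <> b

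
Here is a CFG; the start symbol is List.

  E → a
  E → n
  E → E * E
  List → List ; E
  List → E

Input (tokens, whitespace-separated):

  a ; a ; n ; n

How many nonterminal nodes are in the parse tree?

8

[List [List [List [List [E a]] ; [E a]] ; [E n]] ; [E n]]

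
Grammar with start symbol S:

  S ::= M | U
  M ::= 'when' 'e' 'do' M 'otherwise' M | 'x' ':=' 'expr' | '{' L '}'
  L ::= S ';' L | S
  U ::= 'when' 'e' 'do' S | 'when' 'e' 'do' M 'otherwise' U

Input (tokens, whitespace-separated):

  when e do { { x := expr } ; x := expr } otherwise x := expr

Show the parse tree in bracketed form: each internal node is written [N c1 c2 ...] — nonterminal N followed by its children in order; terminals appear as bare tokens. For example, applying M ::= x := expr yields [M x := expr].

S
M
when e do M otherwise M
when e do { L } otherwise M
when e do { S ; L } otherwise M
when e do { M ; L } otherwise M
when e do { { L } ; L } otherwise M
when e do { { S } ; L } otherwise M
when e do { { M } ; L } otherwise M
when e do { { x := expr } ; L } otherwise M
when e do { { x := expr } ; S } otherwise M
when e do { { x := expr } ; M } otherwise M
when e do { { x := expr } ; x := expr } otherwise M
when e do { { x := expr } ; x := expr } otherwise x := expr

[S [M when e do [M { [L [S [M { [L [S [M x := expr]]] }]] ; [L [S [M x := expr]]]] }] otherwise [M x := expr]]]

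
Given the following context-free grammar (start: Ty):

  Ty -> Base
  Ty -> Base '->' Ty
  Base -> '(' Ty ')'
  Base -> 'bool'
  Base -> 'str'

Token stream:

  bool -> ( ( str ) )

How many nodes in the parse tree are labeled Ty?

[Ty [Base bool] -> [Ty [Base ( [Ty [Base ( [Ty [Base str]] )]] )]]]

4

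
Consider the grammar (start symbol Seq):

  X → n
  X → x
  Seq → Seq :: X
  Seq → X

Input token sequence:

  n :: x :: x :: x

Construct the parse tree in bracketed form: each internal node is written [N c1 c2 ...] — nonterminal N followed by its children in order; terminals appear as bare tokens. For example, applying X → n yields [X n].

Seq
Seq :: X
Seq :: X :: X
Seq :: X :: X :: X
X :: X :: X :: X
n :: X :: X :: X
n :: x :: X :: X
n :: x :: x :: X
n :: x :: x :: x

[Seq [Seq [Seq [Seq [X n]] :: [X x]] :: [X x]] :: [X x]]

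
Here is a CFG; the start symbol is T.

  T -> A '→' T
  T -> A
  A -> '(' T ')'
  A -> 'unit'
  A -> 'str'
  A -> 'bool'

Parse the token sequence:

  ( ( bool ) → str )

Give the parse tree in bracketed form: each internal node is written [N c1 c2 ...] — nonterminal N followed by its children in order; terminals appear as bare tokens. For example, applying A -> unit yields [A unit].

T
A
( T )
( A → T )
( ( T ) → T )
( ( A ) → T )
( ( bool ) → T )
( ( bool ) → A )
( ( bool ) → str )

[T [A ( [T [A ( [T [A bool]] )] → [T [A str]]] )]]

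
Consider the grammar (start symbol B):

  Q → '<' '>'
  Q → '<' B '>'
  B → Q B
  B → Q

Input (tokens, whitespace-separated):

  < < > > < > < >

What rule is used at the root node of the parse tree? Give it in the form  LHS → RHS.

[B [Q < [B [Q < >]] >] [B [Q < >] [B [Q < >]]]]

B → Q B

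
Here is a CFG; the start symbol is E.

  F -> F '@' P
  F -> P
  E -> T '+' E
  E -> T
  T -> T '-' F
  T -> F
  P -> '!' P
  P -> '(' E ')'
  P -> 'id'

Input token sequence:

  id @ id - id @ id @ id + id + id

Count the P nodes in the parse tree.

[E [T [T [F [F [P id]] @ [P id]]] - [F [F [F [P id]] @ [P id]] @ [P id]]] + [E [T [F [P id]]] + [E [T [F [P id]]]]]]

7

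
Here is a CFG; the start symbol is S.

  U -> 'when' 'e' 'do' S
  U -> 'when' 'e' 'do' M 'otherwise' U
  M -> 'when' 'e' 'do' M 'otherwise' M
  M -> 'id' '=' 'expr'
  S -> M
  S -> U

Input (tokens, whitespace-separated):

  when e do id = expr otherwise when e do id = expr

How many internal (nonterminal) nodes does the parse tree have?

[S [U when e do [M id = expr] otherwise [U when e do [S [M id = expr]]]]]

6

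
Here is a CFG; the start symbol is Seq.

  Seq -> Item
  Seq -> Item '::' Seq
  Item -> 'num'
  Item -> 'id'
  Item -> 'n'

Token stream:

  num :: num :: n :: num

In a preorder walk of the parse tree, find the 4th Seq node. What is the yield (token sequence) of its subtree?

num

[Seq [Item num] :: [Seq [Item num] :: [Seq [Item n] :: [Seq [Item num]]]]]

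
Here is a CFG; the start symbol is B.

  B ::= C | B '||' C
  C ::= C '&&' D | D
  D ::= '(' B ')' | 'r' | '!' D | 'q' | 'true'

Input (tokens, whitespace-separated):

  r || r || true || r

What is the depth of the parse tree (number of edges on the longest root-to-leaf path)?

[B [B [B [B [C [D r]]] || [C [D r]]] || [C [D true]]] || [C [D r]]]

6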